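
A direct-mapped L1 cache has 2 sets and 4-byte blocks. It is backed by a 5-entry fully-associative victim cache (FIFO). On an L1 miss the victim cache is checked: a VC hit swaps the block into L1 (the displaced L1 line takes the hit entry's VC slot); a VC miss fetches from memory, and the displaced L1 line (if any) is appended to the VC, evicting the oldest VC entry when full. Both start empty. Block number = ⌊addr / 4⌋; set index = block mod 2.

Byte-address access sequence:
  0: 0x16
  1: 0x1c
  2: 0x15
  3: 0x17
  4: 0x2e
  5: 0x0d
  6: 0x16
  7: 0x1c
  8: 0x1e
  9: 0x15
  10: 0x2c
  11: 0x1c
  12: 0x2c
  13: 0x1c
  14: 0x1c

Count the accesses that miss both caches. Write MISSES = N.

  [0] addr=0x16 blk=5 s=1: MISS | VC []
  [1] addr=0x1c blk=7 s=1: MISS | VC [5]
  [2] addr=0x15 blk=5 s=1: VC-HIT | VC [7]
  [3] addr=0x17 blk=5 s=1: L1-HIT | VC [7]
  [4] addr=0x2e blk=11 s=1: MISS | VC [7, 5]
  [5] addr=0xd blk=3 s=1: MISS | VC [7, 5, 11]
  [6] addr=0x16 blk=5 s=1: VC-HIT | VC [7, 3, 11]
  [7] addr=0x1c blk=7 s=1: VC-HIT | VC [5, 3, 11]
  [8] addr=0x1e blk=7 s=1: L1-HIT | VC [5, 3, 11]
  [9] addr=0x15 blk=5 s=1: VC-HIT | VC [7, 3, 11]
  [10] addr=0x2c blk=11 s=1: VC-HIT | VC [7, 3, 5]
  [11] addr=0x1c blk=7 s=1: VC-HIT | VC [11, 3, 5]
  [12] addr=0x2c blk=11 s=1: VC-HIT | VC [7, 3, 5]
  [13] addr=0x1c blk=7 s=1: VC-HIT | VC [11, 3, 5]
  [14] addr=0x1c blk=7 s=1: L1-HIT | VC [11, 3, 5]

MISSES = 4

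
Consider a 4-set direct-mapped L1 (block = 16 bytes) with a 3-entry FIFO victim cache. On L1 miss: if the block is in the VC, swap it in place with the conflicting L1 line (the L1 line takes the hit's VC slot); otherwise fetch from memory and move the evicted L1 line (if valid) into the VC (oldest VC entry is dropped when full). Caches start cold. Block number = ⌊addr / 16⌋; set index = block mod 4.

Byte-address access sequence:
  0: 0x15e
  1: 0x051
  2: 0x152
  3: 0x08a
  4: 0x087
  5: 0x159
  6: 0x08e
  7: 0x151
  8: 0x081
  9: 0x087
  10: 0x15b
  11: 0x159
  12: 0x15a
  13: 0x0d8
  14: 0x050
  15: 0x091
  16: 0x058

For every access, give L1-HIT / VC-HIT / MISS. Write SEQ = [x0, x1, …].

SEQ = [MISS, MISS, VC-HIT, MISS, L1-HIT, L1-HIT, L1-HIT, L1-HIT, L1-HIT, L1-HIT, L1-HIT, L1-HIT, L1-HIT, MISS, VC-HIT, MISS, VC-HIT]

  [0] addr=0x15e blk=21 s=1: MISS | VC []
  [1] addr=0x51 blk=5 s=1: MISS | VC [21]
  [2] addr=0x152 blk=21 s=1: VC-HIT | VC [5]
  [3] addr=0x8a blk=8 s=0: MISS | VC [5]
  [4] addr=0x87 blk=8 s=0: L1-HIT | VC [5]
  [5] addr=0x159 blk=21 s=1: L1-HIT | VC [5]
  [6] addr=0x8e blk=8 s=0: L1-HIT | VC [5]
  [7] addr=0x151 blk=21 s=1: L1-HIT | VC [5]
  [8] addr=0x81 blk=8 s=0: L1-HIT | VC [5]
  [9] addr=0x87 blk=8 s=0: L1-HIT | VC [5]
  [10] addr=0x15b blk=21 s=1: L1-HIT | VC [5]
  [11] addr=0x159 blk=21 s=1: L1-HIT | VC [5]
  [12] addr=0x15a blk=21 s=1: L1-HIT | VC [5]
  [13] addr=0xd8 blk=13 s=1: MISS | VC [5, 21]
  [14] addr=0x50 blk=5 s=1: VC-HIT | VC [13, 21]
  [15] addr=0x91 blk=9 s=1: MISS | VC [13, 21, 5]
  [16] addr=0x58 blk=5 s=1: VC-HIT | VC [13, 21, 9]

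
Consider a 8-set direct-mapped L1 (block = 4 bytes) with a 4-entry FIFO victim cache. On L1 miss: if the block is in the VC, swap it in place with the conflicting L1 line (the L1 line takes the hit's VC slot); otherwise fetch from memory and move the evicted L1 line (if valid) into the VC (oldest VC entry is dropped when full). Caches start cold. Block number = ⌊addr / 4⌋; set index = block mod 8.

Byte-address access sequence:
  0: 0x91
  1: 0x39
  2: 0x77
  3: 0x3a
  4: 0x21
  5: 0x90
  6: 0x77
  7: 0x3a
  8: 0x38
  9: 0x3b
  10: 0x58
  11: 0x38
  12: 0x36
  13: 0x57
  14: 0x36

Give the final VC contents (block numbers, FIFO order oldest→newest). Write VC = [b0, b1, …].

VC = [22, 29, 21]

  [0] addr=0x91 blk=36 s=4: MISS | VC []
  [1] addr=0x39 blk=14 s=6: MISS | VC []
  [2] addr=0x77 blk=29 s=5: MISS | VC []
  [3] addr=0x3a blk=14 s=6: L1-HIT | VC []
  [4] addr=0x21 blk=8 s=0: MISS | VC []
  [5] addr=0x90 blk=36 s=4: L1-HIT | VC []
  [6] addr=0x77 blk=29 s=5: L1-HIT | VC []
  [7] addr=0x3a blk=14 s=6: L1-HIT | VC []
  [8] addr=0x38 blk=14 s=6: L1-HIT | VC []
  [9] addr=0x3b blk=14 s=6: L1-HIT | VC []
  [10] addr=0x58 blk=22 s=6: MISS | VC [14]
  [11] addr=0x38 blk=14 s=6: VC-HIT | VC [22]
  [12] addr=0x36 blk=13 s=5: MISS | VC [22, 29]
  [13] addr=0x57 blk=21 s=5: MISS | VC [22, 29, 13]
  [14] addr=0x36 blk=13 s=5: VC-HIT | VC [22, 29, 21]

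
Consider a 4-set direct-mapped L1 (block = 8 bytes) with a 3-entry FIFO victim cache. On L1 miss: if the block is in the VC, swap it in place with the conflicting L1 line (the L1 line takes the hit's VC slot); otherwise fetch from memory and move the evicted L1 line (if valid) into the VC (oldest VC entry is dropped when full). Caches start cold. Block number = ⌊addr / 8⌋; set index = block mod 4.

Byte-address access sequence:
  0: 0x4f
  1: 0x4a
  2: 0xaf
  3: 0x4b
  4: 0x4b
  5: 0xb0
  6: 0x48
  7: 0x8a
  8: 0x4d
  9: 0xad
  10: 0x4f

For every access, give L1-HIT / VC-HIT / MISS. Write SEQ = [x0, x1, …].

SEQ = [MISS, L1-HIT, MISS, VC-HIT, L1-HIT, MISS, L1-HIT, MISS, VC-HIT, VC-HIT, VC-HIT]

#0 0x4f→b9/s1 MISS; vc=[]
#1 0x4a→b9/s1 L1-HIT; vc=[]
#2 0xaf→b21/s1 MISS; vc=[9]
#3 0x4b→b9/s1 VC-HIT; vc=[21]
#4 0x4b→b9/s1 L1-HIT; vc=[21]
#5 0xb0→b22/s2 MISS; vc=[21]
#6 0x48→b9/s1 L1-HIT; vc=[21]
#7 0x8a→b17/s1 MISS; vc=[21,9]
#8 0x4d→b9/s1 VC-HIT; vc=[21,17]
#9 0xad→b21/s1 VC-HIT; vc=[9,17]
#10 0x4f→b9/s1 VC-HIT; vc=[21,17]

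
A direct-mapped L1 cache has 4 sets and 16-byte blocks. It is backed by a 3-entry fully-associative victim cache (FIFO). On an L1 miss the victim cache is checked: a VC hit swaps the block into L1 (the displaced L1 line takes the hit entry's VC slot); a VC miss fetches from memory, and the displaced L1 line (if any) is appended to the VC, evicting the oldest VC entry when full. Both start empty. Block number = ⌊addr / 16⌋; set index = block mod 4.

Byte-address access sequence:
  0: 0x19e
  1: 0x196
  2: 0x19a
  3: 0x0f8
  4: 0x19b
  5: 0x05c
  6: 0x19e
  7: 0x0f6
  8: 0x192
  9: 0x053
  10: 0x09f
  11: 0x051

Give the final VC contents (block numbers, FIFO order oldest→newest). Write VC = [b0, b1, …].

VC = [25, 9]

#0 0x19e→b25/s1 MISS; vc=[]
#1 0x196→b25/s1 L1-HIT; vc=[]
#2 0x19a→b25/s1 L1-HIT; vc=[]
#3 0xf8→b15/s3 MISS; vc=[]
#4 0x19b→b25/s1 L1-HIT; vc=[]
#5 0x5c→b5/s1 MISS; vc=[25]
#6 0x19e→b25/s1 VC-HIT; vc=[5]
#7 0xf6→b15/s3 L1-HIT; vc=[5]
#8 0x192→b25/s1 L1-HIT; vc=[5]
#9 0x53→b5/s1 VC-HIT; vc=[25]
#10 0x9f→b9/s1 MISS; vc=[25,5]
#11 0x51→b5/s1 VC-HIT; vc=[25,9]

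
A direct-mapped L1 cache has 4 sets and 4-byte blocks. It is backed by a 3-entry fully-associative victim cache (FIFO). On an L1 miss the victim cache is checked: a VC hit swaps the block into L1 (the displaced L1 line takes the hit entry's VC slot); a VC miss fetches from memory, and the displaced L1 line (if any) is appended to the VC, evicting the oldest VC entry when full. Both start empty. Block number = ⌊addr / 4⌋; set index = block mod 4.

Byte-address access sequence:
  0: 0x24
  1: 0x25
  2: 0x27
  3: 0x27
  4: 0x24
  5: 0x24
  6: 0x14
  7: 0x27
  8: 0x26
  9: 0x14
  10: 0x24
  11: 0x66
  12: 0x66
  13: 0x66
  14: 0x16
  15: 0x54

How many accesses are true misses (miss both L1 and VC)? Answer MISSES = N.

#0 0x24→b9/s1 MISS; vc=[]
#1 0x25→b9/s1 L1-HIT; vc=[]
#2 0x27→b9/s1 L1-HIT; vc=[]
#3 0x27→b9/s1 L1-HIT; vc=[]
#4 0x24→b9/s1 L1-HIT; vc=[]
#5 0x24→b9/s1 L1-HIT; vc=[]
#6 0x14→b5/s1 MISS; vc=[9]
#7 0x27→b9/s1 VC-HIT; vc=[5]
#8 0x26→b9/s1 L1-HIT; vc=[5]
#9 0x14→b5/s1 VC-HIT; vc=[9]
#10 0x24→b9/s1 VC-HIT; vc=[5]
#11 0x66→b25/s1 MISS; vc=[5,9]
#12 0x66→b25/s1 L1-HIT; vc=[5,9]
#13 0x66→b25/s1 L1-HIT; vc=[5,9]
#14 0x16→b5/s1 VC-HIT; vc=[25,9]
#15 0x54→b21/s1 MISS; vc=[25,9,5]

MISSES = 4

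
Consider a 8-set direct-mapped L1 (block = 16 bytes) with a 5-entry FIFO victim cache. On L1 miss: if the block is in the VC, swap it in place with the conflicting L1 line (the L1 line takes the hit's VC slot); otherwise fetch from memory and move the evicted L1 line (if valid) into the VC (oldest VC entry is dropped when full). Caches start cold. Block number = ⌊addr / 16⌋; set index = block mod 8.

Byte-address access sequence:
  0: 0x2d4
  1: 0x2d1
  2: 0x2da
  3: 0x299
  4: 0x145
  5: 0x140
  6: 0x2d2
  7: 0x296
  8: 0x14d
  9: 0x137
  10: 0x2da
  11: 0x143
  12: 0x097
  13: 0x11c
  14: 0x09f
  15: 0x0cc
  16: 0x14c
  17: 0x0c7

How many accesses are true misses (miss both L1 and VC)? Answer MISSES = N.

0: 0x2d4 (blk 45, set 5) → MISS  vc=[]
1: 0x2d1 (blk 45, set 5) → L1-HIT  vc=[]
2: 0x2da (blk 45, set 5) → L1-HIT  vc=[]
3: 0x299 (blk 41, set 1) → MISS  vc=[]
4: 0x145 (blk 20, set 4) → MISS  vc=[]
5: 0x140 (blk 20, set 4) → L1-HIT  vc=[]
6: 0x2d2 (blk 45, set 5) → L1-HIT  vc=[]
7: 0x296 (blk 41, set 1) → L1-HIT  vc=[]
8: 0x14d (blk 20, set 4) → L1-HIT  vc=[]
9: 0x137 (blk 19, set 3) → MISS  vc=[]
10: 0x2da (blk 45, set 5) → L1-HIT  vc=[]
11: 0x143 (blk 20, set 4) → L1-HIT  vc=[]
12: 0x97 (blk 9, set 1) → MISS  vc=[41]
13: 0x11c (blk 17, set 1) → MISS  vc=[41, 9]
14: 0x9f (blk 9, set 1) → VC-HIT  vc=[41, 17]
15: 0xcc (blk 12, set 4) → MISS  vc=[41, 17, 20]
16: 0x14c (blk 20, set 4) → VC-HIT  vc=[41, 17, 12]
17: 0xc7 (blk 12, set 4) → VC-HIT  vc=[41, 17, 20]

MISSES = 7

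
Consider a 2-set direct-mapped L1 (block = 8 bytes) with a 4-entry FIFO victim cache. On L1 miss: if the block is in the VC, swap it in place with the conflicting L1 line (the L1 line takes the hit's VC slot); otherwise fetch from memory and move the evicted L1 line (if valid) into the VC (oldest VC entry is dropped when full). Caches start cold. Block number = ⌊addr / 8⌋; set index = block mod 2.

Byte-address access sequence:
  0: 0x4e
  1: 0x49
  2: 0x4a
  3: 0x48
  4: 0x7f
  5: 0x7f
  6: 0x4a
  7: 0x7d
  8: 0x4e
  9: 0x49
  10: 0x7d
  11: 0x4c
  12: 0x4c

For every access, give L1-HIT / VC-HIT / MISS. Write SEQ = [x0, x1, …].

SEQ = [MISS, L1-HIT, L1-HIT, L1-HIT, MISS, L1-HIT, VC-HIT, VC-HIT, VC-HIT, L1-HIT, VC-HIT, VC-HIT, L1-HIT]

0: 0x4e (blk 9, set 1) → MISS  vc=[]
1: 0x49 (blk 9, set 1) → L1-HIT  vc=[]
2: 0x4a (blk 9, set 1) → L1-HIT  vc=[]
3: 0x48 (blk 9, set 1) → L1-HIT  vc=[]
4: 0x7f (blk 15, set 1) → MISS  vc=[9]
5: 0x7f (blk 15, set 1) → L1-HIT  vc=[9]
6: 0x4a (blk 9, set 1) → VC-HIT  vc=[15]
7: 0x7d (blk 15, set 1) → VC-HIT  vc=[9]
8: 0x4e (blk 9, set 1) → VC-HIT  vc=[15]
9: 0x49 (blk 9, set 1) → L1-HIT  vc=[15]
10: 0x7d (blk 15, set 1) → VC-HIT  vc=[9]
11: 0x4c (blk 9, set 1) → VC-HIT  vc=[15]
12: 0x4c (blk 9, set 1) → L1-HIT  vc=[15]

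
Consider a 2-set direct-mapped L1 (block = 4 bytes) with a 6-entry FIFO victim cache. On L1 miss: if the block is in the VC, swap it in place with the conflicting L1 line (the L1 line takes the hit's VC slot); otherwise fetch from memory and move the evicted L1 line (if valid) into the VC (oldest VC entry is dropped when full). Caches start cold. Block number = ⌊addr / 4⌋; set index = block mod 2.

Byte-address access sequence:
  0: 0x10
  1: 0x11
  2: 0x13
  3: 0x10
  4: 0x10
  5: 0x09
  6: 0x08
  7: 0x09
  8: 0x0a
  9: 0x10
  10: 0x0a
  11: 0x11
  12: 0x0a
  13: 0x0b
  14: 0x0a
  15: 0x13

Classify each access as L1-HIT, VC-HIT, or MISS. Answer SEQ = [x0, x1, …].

SEQ = [MISS, L1-HIT, L1-HIT, L1-HIT, L1-HIT, MISS, L1-HIT, L1-HIT, L1-HIT, VC-HIT, VC-HIT, VC-HIT, VC-HIT, L1-HIT, L1-HIT, VC-HIT]

  [0] addr=0x10 blk=4 s=0: MISS | VC []
  [1] addr=0x11 blk=4 s=0: L1-HIT | VC []
  [2] addr=0x13 blk=4 s=0: L1-HIT | VC []
  [3] addr=0x10 blk=4 s=0: L1-HIT | VC []
  [4] addr=0x10 blk=4 s=0: L1-HIT | VC []
  [5] addr=0x9 blk=2 s=0: MISS | VC [4]
  [6] addr=0x8 blk=2 s=0: L1-HIT | VC [4]
  [7] addr=0x9 blk=2 s=0: L1-HIT | VC [4]
  [8] addr=0xa blk=2 s=0: L1-HIT | VC [4]
  [9] addr=0x10 blk=4 s=0: VC-HIT | VC [2]
  [10] addr=0xa blk=2 s=0: VC-HIT | VC [4]
  [11] addr=0x11 blk=4 s=0: VC-HIT | VC [2]
  [12] addr=0xa blk=2 s=0: VC-HIT | VC [4]
  [13] addr=0xb blk=2 s=0: L1-HIT | VC [4]
  [14] addr=0xa blk=2 s=0: L1-HIT | VC [4]
  [15] addr=0x13 blk=4 s=0: VC-HIT | VC [2]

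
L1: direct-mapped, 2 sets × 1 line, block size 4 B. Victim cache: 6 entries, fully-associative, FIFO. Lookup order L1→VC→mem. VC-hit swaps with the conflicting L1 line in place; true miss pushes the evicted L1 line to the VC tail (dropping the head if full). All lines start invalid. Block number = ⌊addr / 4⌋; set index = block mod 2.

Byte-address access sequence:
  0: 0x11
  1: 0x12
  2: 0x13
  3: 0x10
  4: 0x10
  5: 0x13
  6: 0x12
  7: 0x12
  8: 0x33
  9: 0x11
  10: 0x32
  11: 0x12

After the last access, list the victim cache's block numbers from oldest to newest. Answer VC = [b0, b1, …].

VC = [12]

0: 0x11 (blk 4, set 0) → MISS  vc=[]
1: 0x12 (blk 4, set 0) → L1-HIT  vc=[]
2: 0x13 (blk 4, set 0) → L1-HIT  vc=[]
3: 0x10 (blk 4, set 0) → L1-HIT  vc=[]
4: 0x10 (blk 4, set 0) → L1-HIT  vc=[]
5: 0x13 (blk 4, set 0) → L1-HIT  vc=[]
6: 0x12 (blk 4, set 0) → L1-HIT  vc=[]
7: 0x12 (blk 4, set 0) → L1-HIT  vc=[]
8: 0x33 (blk 12, set 0) → MISS  vc=[4]
9: 0x11 (blk 4, set 0) → VC-HIT  vc=[12]
10: 0x32 (blk 12, set 0) → VC-HIT  vc=[4]
11: 0x12 (blk 4, set 0) → VC-HIT  vc=[12]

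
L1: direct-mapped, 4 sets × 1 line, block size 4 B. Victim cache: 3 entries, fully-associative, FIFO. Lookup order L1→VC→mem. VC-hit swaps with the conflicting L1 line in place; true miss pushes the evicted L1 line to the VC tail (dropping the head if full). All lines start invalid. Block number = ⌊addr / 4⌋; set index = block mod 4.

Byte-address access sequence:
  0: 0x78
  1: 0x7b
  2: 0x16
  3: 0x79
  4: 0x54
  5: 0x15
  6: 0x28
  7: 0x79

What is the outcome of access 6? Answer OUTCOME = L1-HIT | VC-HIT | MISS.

#0 0x78→b30/s2 MISS; vc=[]
#1 0x7b→b30/s2 L1-HIT; vc=[]
#2 0x16→b5/s1 MISS; vc=[]
#3 0x79→b30/s2 L1-HIT; vc=[]
#4 0x54→b21/s1 MISS; vc=[5]
#5 0x15→b5/s1 VC-HIT; vc=[21]
#6 0x28→b10/s2 MISS; vc=[21,30]
#7 0x79→b30/s2 VC-HIT; vc=[21,10]

OUTCOME = MISS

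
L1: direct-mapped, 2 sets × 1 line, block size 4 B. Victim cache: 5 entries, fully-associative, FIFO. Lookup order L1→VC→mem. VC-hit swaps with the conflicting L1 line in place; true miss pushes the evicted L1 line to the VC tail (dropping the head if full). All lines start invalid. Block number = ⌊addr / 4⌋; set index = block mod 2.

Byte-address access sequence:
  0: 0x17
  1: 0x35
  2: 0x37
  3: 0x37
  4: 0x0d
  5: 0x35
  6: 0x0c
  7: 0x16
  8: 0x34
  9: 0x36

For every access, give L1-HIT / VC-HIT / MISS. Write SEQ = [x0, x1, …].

  [0] addr=0x17 blk=5 s=1: MISS | VC []
  [1] addr=0x35 blk=13 s=1: MISS | VC [5]
  [2] addr=0x37 blk=13 s=1: L1-HIT | VC [5]
  [3] addr=0x37 blk=13 s=1: L1-HIT | VC [5]
  [4] addr=0xd blk=3 s=1: MISS | VC [5, 13]
  [5] addr=0x35 blk=13 s=1: VC-HIT | VC [5, 3]
  [6] addr=0xc blk=3 s=1: VC-HIT | VC [5, 13]
  [7] addr=0x16 blk=5 s=1: VC-HIT | VC [3, 13]
  [8] addr=0x34 blk=13 s=1: VC-HIT | VC [3, 5]
  [9] addr=0x36 blk=13 s=1: L1-HIT | VC [3, 5]

SEQ = [MISS, MISS, L1-HIT, L1-HIT, MISS, VC-HIT, VC-HIT, VC-HIT, VC-HIT, L1-HIT]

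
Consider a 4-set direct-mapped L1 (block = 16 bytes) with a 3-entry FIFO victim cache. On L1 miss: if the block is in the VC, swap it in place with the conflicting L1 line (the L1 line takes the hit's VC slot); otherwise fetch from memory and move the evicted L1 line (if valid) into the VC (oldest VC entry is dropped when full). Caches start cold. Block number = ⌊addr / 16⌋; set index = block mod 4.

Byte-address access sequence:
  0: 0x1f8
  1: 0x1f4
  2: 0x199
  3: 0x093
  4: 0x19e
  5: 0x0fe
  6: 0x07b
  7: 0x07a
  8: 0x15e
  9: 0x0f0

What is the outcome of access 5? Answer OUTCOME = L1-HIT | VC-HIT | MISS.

  [0] addr=0x1f8 blk=31 s=3: MISS | VC []
  [1] addr=0x1f4 blk=31 s=3: L1-HIT | VC []
  [2] addr=0x199 blk=25 s=1: MISS | VC []
  [3] addr=0x93 blk=9 s=1: MISS | VC [25]
  [4] addr=0x19e blk=25 s=1: VC-HIT | VC [9]
  [5] addr=0xfe blk=15 s=3: MISS | VC [9, 31]
  [6] addr=0x7b blk=7 s=3: MISS | VC [9, 31, 15]
  [7] addr=0x7a blk=7 s=3: L1-HIT | VC [9, 31, 15]
  [8] addr=0x15e blk=21 s=1: MISS | VC [31, 15, 25]
  [9] addr=0xf0 blk=15 s=3: VC-HIT | VC [31, 7, 25]

OUTCOME = MISS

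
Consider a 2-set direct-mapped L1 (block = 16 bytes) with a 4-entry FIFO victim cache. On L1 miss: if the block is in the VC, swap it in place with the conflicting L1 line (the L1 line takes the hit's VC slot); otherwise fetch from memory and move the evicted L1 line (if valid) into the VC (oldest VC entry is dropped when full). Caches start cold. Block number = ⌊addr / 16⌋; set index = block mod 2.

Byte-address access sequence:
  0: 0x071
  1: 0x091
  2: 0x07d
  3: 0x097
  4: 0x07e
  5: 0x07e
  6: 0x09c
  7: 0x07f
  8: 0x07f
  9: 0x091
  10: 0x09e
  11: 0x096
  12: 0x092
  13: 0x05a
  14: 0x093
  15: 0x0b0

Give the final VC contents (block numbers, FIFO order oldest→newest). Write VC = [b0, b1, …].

VC = [7, 5, 9]

0: 0x71 (blk 7, set 1) → MISS  vc=[]
1: 0x91 (blk 9, set 1) → MISS  vc=[7]
2: 0x7d (blk 7, set 1) → VC-HIT  vc=[9]
3: 0x97 (blk 9, set 1) → VC-HIT  vc=[7]
4: 0x7e (blk 7, set 1) → VC-HIT  vc=[9]
5: 0x7e (blk 7, set 1) → L1-HIT  vc=[9]
6: 0x9c (blk 9, set 1) → VC-HIT  vc=[7]
7: 0x7f (blk 7, set 1) → VC-HIT  vc=[9]
8: 0x7f (blk 7, set 1) → L1-HIT  vc=[9]
9: 0x91 (blk 9, set 1) → VC-HIT  vc=[7]
10: 0x9e (blk 9, set 1) → L1-HIT  vc=[7]
11: 0x96 (blk 9, set 1) → L1-HIT  vc=[7]
12: 0x92 (blk 9, set 1) → L1-HIT  vc=[7]
13: 0x5a (blk 5, set 1) → MISS  vc=[7, 9]
14: 0x93 (blk 9, set 1) → VC-HIT  vc=[7, 5]
15: 0xb0 (blk 11, set 1) → MISS  vc=[7, 5, 9]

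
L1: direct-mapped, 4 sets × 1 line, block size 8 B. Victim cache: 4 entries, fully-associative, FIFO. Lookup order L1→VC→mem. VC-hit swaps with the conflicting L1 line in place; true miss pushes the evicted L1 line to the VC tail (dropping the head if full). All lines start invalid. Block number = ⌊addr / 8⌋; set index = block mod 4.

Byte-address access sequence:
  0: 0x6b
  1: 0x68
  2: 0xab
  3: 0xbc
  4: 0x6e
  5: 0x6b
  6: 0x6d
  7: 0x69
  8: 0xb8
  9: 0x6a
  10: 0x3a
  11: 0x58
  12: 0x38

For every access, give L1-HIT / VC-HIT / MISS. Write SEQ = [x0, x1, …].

#0 0x6b→b13/s1 MISS; vc=[]
#1 0x68→b13/s1 L1-HIT; vc=[]
#2 0xab→b21/s1 MISS; vc=[13]
#3 0xbc→b23/s3 MISS; vc=[13]
#4 0x6e→b13/s1 VC-HIT; vc=[21]
#5 0x6b→b13/s1 L1-HIT; vc=[21]
#6 0x6d→b13/s1 L1-HIT; vc=[21]
#7 0x69→b13/s1 L1-HIT; vc=[21]
#8 0xb8→b23/s3 L1-HIT; vc=[21]
#9 0x6a→b13/s1 L1-HIT; vc=[21]
#10 0x3a→b7/s3 MISS; vc=[21,23]
#11 0x58→b11/s3 MISS; vc=[21,23,7]
#12 0x38→b7/s3 VC-HIT; vc=[21,23,11]

SEQ = [MISS, L1-HIT, MISS, MISS, VC-HIT, L1-HIT, L1-HIT, L1-HIT, L1-HIT, L1-HIT, MISS, MISS, VC-HIT]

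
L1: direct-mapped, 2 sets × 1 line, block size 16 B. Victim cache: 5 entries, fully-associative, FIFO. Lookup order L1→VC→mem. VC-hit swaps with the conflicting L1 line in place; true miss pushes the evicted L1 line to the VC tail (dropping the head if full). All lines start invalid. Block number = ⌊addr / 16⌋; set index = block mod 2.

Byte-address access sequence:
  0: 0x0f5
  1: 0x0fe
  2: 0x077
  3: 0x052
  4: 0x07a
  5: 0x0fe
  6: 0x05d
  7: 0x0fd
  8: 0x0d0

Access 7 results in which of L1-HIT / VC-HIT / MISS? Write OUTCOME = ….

#0 0xf5→b15/s1 MISS; vc=[]
#1 0xfe→b15/s1 L1-HIT; vc=[]
#2 0x77→b7/s1 MISS; vc=[15]
#3 0x52→b5/s1 MISS; vc=[15,7]
#4 0x7a→b7/s1 VC-HIT; vc=[15,5]
#5 0xfe→b15/s1 VC-HIT; vc=[7,5]
#6 0x5d→b5/s1 VC-HIT; vc=[7,15]
#7 0xfd→b15/s1 VC-HIT; vc=[7,5]
#8 0xd0→b13/s1 MISS; vc=[7,5,15]

OUTCOME = VC-HIT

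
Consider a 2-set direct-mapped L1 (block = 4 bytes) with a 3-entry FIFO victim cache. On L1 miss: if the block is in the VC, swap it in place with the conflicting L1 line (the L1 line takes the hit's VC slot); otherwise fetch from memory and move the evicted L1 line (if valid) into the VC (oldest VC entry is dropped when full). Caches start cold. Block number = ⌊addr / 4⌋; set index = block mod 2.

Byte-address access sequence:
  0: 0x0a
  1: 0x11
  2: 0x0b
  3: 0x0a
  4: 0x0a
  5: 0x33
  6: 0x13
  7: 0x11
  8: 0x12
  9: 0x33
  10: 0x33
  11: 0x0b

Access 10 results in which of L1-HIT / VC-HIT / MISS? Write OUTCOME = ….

OUTCOME = L1-HIT

0: 0xa (blk 2, set 0) → MISS  vc=[]
1: 0x11 (blk 4, set 0) → MISS  vc=[2]
2: 0xb (blk 2, set 0) → VC-HIT  vc=[4]
3: 0xa (blk 2, set 0) → L1-HIT  vc=[4]
4: 0xa (blk 2, set 0) → L1-HIT  vc=[4]
5: 0x33 (blk 12, set 0) → MISS  vc=[4, 2]
6: 0x13 (blk 4, set 0) → VC-HIT  vc=[12, 2]
7: 0x11 (blk 4, set 0) → L1-HIT  vc=[12, 2]
8: 0x12 (blk 4, set 0) → L1-HIT  vc=[12, 2]
9: 0x33 (blk 12, set 0) → VC-HIT  vc=[4, 2]
10: 0x33 (blk 12, set 0) → L1-HIT  vc=[4, 2]
11: 0xb (blk 2, set 0) → VC-HIT  vc=[4, 12]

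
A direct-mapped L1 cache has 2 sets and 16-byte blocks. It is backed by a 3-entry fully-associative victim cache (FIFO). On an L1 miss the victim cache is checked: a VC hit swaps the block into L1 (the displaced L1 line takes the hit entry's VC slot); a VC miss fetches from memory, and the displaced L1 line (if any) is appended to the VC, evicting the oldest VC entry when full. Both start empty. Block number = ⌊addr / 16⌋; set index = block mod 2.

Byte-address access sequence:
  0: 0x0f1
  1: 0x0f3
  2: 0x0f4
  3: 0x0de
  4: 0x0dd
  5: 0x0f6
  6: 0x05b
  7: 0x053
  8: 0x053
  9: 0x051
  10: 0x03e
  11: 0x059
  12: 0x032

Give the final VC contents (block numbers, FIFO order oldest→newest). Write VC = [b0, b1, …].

0: 0xf1 (blk 15, set 1) → MISS  vc=[]
1: 0xf3 (blk 15, set 1) → L1-HIT  vc=[]
2: 0xf4 (blk 15, set 1) → L1-HIT  vc=[]
3: 0xde (blk 13, set 1) → MISS  vc=[15]
4: 0xdd (blk 13, set 1) → L1-HIT  vc=[15]
5: 0xf6 (blk 15, set 1) → VC-HIT  vc=[13]
6: 0x5b (blk 5, set 1) → MISS  vc=[13, 15]
7: 0x53 (blk 5, set 1) → L1-HIT  vc=[13, 15]
8: 0x53 (blk 5, set 1) → L1-HIT  vc=[13, 15]
9: 0x51 (blk 5, set 1) → L1-HIT  vc=[13, 15]
10: 0x3e (blk 3, set 1) → MISS  vc=[13, 15, 5]
11: 0x59 (blk 5, set 1) → VC-HIT  vc=[13, 15, 3]
12: 0x32 (blk 3, set 1) → VC-HIT  vc=[13, 15, 5]

VC = [13, 15, 5]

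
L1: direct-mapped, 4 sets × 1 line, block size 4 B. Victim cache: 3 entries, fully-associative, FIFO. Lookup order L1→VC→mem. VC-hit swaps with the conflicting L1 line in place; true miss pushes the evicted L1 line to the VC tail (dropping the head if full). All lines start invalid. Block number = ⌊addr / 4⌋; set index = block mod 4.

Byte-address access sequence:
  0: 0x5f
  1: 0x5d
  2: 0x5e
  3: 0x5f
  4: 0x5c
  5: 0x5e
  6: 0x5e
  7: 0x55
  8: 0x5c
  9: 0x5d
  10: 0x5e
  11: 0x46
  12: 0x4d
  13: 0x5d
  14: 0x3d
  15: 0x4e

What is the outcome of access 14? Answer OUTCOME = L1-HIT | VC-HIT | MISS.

0: 0x5f (blk 23, set 3) → MISS  vc=[]
1: 0x5d (blk 23, set 3) → L1-HIT  vc=[]
2: 0x5e (blk 23, set 3) → L1-HIT  vc=[]
3: 0x5f (blk 23, set 3) → L1-HIT  vc=[]
4: 0x5c (blk 23, set 3) → L1-HIT  vc=[]
5: 0x5e (blk 23, set 3) → L1-HIT  vc=[]
6: 0x5e (blk 23, set 3) → L1-HIT  vc=[]
7: 0x55 (blk 21, set 1) → MISS  vc=[]
8: 0x5c (blk 23, set 3) → L1-HIT  vc=[]
9: 0x5d (blk 23, set 3) → L1-HIT  vc=[]
10: 0x5e (blk 23, set 3) → L1-HIT  vc=[]
11: 0x46 (blk 17, set 1) → MISS  vc=[21]
12: 0x4d (blk 19, set 3) → MISS  vc=[21, 23]
13: 0x5d (blk 23, set 3) → VC-HIT  vc=[21, 19]
14: 0x3d (blk 15, set 3) → MISS  vc=[21, 19, 23]
15: 0x4e (blk 19, set 3) → VC-HIT  vc=[21, 15, 23]

OUTCOME = MISS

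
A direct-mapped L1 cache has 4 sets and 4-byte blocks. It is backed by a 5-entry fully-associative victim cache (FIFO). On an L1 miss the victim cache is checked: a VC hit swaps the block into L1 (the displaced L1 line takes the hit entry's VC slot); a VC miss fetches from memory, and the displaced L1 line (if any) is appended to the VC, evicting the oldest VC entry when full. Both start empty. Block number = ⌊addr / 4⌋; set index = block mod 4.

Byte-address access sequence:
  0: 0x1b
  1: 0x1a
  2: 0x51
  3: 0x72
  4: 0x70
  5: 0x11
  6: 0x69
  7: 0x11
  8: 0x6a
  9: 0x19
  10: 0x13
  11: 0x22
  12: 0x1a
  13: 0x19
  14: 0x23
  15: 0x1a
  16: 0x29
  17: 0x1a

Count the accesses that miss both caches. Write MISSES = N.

  [0] addr=0x1b blk=6 s=2: MISS | VC []
  [1] addr=0x1a blk=6 s=2: L1-HIT | VC []
  [2] addr=0x51 blk=20 s=0: MISS | VC []
  [3] addr=0x72 blk=28 s=0: MISS | VC [20]
  [4] addr=0x70 blk=28 s=0: L1-HIT | VC [20]
  [5] addr=0x11 blk=4 s=0: MISS | VC [20, 28]
  [6] addr=0x69 blk=26 s=2: MISS | VC [20, 28, 6]
  [7] addr=0x11 blk=4 s=0: L1-HIT | VC [20, 28, 6]
  [8] addr=0x6a blk=26 s=2: L1-HIT | VC [20, 28, 6]
  [9] addr=0x19 blk=6 s=2: VC-HIT | VC [20, 28, 26]
  [10] addr=0x13 blk=4 s=0: L1-HIT | VC [20, 28, 26]
  [11] addr=0x22 blk=8 s=0: MISS | VC [20, 28, 26, 4]
  [12] addr=0x1a blk=6 s=2: L1-HIT | VC [20, 28, 26, 4]
  [13] addr=0x19 blk=6 s=2: L1-HIT | VC [20, 28, 26, 4]
  [14] addr=0x23 blk=8 s=0: L1-HIT | VC [20, 28, 26, 4]
  [15] addr=0x1a blk=6 s=2: L1-HIT | VC [20, 28, 26, 4]
  [16] addr=0x29 blk=10 s=2: MISS | VC [20, 28, 26, 4, 6]
  [17] addr=0x1a blk=6 s=2: VC-HIT | VC [20, 28, 26, 4, 10]

MISSES = 7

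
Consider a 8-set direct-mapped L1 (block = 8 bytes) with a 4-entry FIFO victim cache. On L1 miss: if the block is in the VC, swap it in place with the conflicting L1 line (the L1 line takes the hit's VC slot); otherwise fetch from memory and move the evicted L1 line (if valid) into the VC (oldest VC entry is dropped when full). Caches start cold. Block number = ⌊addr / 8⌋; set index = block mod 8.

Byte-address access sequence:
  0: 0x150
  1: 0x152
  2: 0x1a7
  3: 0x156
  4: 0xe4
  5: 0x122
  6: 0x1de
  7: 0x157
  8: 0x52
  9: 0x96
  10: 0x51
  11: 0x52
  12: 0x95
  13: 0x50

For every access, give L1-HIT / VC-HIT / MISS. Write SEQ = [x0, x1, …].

  [0] addr=0x150 blk=42 s=2: MISS | VC []
  [1] addr=0x152 blk=42 s=2: L1-HIT | VC []
  [2] addr=0x1a7 blk=52 s=4: MISS | VC []
  [3] addr=0x156 blk=42 s=2: L1-HIT | VC []
  [4] addr=0xe4 blk=28 s=4: MISS | VC [52]
  [5] addr=0x122 blk=36 s=4: MISS | VC [52, 28]
  [6] addr=0x1de blk=59 s=3: MISS | VC [52, 28]
  [7] addr=0x157 blk=42 s=2: L1-HIT | VC [52, 28]
  [8] addr=0x52 blk=10 s=2: MISS | VC [52, 28, 42]
  [9] addr=0x96 blk=18 s=2: MISS | VC [52, 28, 42, 10]
  [10] addr=0x51 blk=10 s=2: VC-HIT | VC [52, 28, 42, 18]
  [11] addr=0x52 blk=10 s=2: L1-HIT | VC [52, 28, 42, 18]
  [12] addr=0x95 blk=18 s=2: VC-HIT | VC [52, 28, 42, 10]
  [13] addr=0x50 blk=10 s=2: VC-HIT | VC [52, 28, 42, 18]

SEQ = [MISS, L1-HIT, MISS, L1-HIT, MISS, MISS, MISS, L1-HIT, MISS, MISS, VC-HIT, L1-HIT, VC-HIT, VC-HIT]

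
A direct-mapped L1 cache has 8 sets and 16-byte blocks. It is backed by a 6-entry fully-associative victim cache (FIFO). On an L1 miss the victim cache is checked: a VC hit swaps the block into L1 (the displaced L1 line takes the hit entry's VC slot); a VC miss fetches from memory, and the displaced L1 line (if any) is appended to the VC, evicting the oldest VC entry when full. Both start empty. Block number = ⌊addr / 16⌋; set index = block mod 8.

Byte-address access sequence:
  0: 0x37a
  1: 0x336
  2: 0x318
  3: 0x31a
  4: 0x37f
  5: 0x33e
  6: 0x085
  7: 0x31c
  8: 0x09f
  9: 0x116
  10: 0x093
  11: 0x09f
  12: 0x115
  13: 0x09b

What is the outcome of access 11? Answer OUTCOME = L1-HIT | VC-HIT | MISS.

  [0] addr=0x37a blk=55 s=7: MISS | VC []
  [1] addr=0x336 blk=51 s=3: MISS | VC []
  [2] addr=0x318 blk=49 s=1: MISS | VC []
  [3] addr=0x31a blk=49 s=1: L1-HIT | VC []
  [4] addr=0x37f blk=55 s=7: L1-HIT | VC []
  [5] addr=0x33e blk=51 s=3: L1-HIT | VC []
  [6] addr=0x85 blk=8 s=0: MISS | VC []
  [7] addr=0x31c blk=49 s=1: L1-HIT | VC []
  [8] addr=0x9f blk=9 s=1: MISS | VC [49]
  [9] addr=0x116 blk=17 s=1: MISS | VC [49, 9]
  [10] addr=0x93 blk=9 s=1: VC-HIT | VC [49, 17]
  [11] addr=0x9f blk=9 s=1: L1-HIT | VC [49, 17]
  [12] addr=0x115 blk=17 s=1: VC-HIT | VC [49, 9]
  [13] addr=0x9b blk=9 s=1: VC-HIT | VC [49, 17]

OUTCOME = L1-HIT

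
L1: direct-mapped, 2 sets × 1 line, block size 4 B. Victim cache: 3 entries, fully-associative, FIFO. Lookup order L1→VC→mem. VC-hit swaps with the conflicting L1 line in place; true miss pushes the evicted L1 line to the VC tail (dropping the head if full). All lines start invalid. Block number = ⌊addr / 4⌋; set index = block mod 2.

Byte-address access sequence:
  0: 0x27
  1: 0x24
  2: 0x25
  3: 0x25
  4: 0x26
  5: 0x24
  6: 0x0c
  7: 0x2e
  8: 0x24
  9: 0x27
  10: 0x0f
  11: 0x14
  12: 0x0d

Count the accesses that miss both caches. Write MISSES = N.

MISSES = 4

#0 0x27→b9/s1 MISS; vc=[]
#1 0x24→b9/s1 L1-HIT; vc=[]
#2 0x25→b9/s1 L1-HIT; vc=[]
#3 0x25→b9/s1 L1-HIT; vc=[]
#4 0x26→b9/s1 L1-HIT; vc=[]
#5 0x24→b9/s1 L1-HIT; vc=[]
#6 0xc→b3/s1 MISS; vc=[9]
#7 0x2e→b11/s1 MISS; vc=[9,3]
#8 0x24→b9/s1 VC-HIT; vc=[11,3]
#9 0x27→b9/s1 L1-HIT; vc=[11,3]
#10 0xf→b3/s1 VC-HIT; vc=[11,9]
#11 0x14→b5/s1 MISS; vc=[11,9,3]
#12 0xd→b3/s1 VC-HIT; vc=[11,9,5]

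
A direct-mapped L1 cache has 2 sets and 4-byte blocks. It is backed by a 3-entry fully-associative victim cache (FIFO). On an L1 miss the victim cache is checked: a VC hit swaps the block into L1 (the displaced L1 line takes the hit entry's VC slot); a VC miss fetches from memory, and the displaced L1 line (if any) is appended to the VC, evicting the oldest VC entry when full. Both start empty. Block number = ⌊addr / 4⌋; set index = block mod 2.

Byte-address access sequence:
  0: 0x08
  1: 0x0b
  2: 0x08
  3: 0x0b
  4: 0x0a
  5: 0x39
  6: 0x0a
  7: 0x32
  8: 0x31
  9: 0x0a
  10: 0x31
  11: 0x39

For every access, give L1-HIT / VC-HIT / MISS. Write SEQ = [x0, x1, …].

SEQ = [MISS, L1-HIT, L1-HIT, L1-HIT, L1-HIT, MISS, VC-HIT, MISS, L1-HIT, VC-HIT, VC-HIT, VC-HIT]

0: 0x8 (blk 2, set 0) → MISS  vc=[]
1: 0xb (blk 2, set 0) → L1-HIT  vc=[]
2: 0x8 (blk 2, set 0) → L1-HIT  vc=[]
3: 0xb (blk 2, set 0) → L1-HIT  vc=[]
4: 0xa (blk 2, set 0) → L1-HIT  vc=[]
5: 0x39 (blk 14, set 0) → MISS  vc=[2]
6: 0xa (blk 2, set 0) → VC-HIT  vc=[14]
7: 0x32 (blk 12, set 0) → MISS  vc=[14, 2]
8: 0x31 (blk 12, set 0) → L1-HIT  vc=[14, 2]
9: 0xa (blk 2, set 0) → VC-HIT  vc=[14, 12]
10: 0x31 (blk 12, set 0) → VC-HIT  vc=[14, 2]
11: 0x39 (blk 14, set 0) → VC-HIT  vc=[12, 2]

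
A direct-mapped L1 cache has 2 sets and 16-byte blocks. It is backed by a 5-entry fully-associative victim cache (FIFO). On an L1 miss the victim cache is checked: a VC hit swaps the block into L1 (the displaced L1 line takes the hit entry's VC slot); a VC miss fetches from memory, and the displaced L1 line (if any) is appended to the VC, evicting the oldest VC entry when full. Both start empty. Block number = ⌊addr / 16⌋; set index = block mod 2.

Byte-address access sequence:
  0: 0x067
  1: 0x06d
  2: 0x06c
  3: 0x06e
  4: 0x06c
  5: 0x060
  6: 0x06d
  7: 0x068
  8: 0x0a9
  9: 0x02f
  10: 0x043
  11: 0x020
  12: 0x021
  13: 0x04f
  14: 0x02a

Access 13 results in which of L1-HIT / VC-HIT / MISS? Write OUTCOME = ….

#0 0x67→b6/s0 MISS; vc=[]
#1 0x6d→b6/s0 L1-HIT; vc=[]
#2 0x6c→b6/s0 L1-HIT; vc=[]
#3 0x6e→b6/s0 L1-HIT; vc=[]
#4 0x6c→b6/s0 L1-HIT; vc=[]
#5 0x60→b6/s0 L1-HIT; vc=[]
#6 0x6d→b6/s0 L1-HIT; vc=[]
#7 0x68→b6/s0 L1-HIT; vc=[]
#8 0xa9→b10/s0 MISS; vc=[6]
#9 0x2f→b2/s0 MISS; vc=[6,10]
#10 0x43→b4/s0 MISS; vc=[6,10,2]
#11 0x20→b2/s0 VC-HIT; vc=[6,10,4]
#12 0x21→b2/s0 L1-HIT; vc=[6,10,4]
#13 0x4f→b4/s0 VC-HIT; vc=[6,10,2]
#14 0x2a→b2/s0 VC-HIT; vc=[6,10,4]

OUTCOME = VC-HIT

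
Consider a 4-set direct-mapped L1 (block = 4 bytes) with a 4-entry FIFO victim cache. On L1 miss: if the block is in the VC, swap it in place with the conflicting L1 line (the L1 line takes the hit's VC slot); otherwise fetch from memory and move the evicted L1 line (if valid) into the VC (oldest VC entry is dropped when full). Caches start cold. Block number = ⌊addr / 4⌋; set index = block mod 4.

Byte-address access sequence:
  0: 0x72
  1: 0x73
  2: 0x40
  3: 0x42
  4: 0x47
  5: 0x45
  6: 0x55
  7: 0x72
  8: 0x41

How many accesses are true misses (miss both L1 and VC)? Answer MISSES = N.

MISSES = 4

#0 0x72→b28/s0 MISS; vc=[]
#1 0x73→b28/s0 L1-HIT; vc=[]
#2 0x40→b16/s0 MISS; vc=[28]
#3 0x42→b16/s0 L1-HIT; vc=[28]
#4 0x47→b17/s1 MISS; vc=[28]
#5 0x45→b17/s1 L1-HIT; vc=[28]
#6 0x55→b21/s1 MISS; vc=[28,17]
#7 0x72→b28/s0 VC-HIT; vc=[16,17]
#8 0x41→b16/s0 VC-HIT; vc=[28,17]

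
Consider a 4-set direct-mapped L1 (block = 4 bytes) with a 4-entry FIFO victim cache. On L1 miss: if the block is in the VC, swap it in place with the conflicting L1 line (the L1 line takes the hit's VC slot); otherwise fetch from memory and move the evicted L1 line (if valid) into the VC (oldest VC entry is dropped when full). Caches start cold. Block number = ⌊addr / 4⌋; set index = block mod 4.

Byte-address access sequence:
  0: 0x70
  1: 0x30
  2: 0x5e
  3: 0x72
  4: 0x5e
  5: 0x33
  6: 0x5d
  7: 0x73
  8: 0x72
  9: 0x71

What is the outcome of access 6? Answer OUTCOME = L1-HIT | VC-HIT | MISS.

  [0] addr=0x70 blk=28 s=0: MISS | VC []
  [1] addr=0x30 blk=12 s=0: MISS | VC [28]
  [2] addr=0x5e blk=23 s=3: MISS | VC [28]
  [3] addr=0x72 blk=28 s=0: VC-HIT | VC [12]
  [4] addr=0x5e blk=23 s=3: L1-HIT | VC [12]
  [5] addr=0x33 blk=12 s=0: VC-HIT | VC [28]
  [6] addr=0x5d blk=23 s=3: L1-HIT | VC [28]
  [7] addr=0x73 blk=28 s=0: VC-HIT | VC [12]
  [8] addr=0x72 blk=28 s=0: L1-HIT | VC [12]
  [9] addr=0x71 blk=28 s=0: L1-HIT | VC [12]

OUTCOME = L1-HIT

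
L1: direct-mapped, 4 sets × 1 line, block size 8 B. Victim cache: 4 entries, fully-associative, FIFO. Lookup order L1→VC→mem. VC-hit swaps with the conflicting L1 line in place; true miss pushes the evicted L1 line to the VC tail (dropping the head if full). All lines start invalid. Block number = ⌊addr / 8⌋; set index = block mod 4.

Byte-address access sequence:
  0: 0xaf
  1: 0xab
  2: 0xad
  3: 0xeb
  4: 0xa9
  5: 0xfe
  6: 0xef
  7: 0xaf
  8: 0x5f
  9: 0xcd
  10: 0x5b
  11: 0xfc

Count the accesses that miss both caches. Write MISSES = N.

#0 0xaf→b21/s1 MISS; vc=[]
#1 0xab→b21/s1 L1-HIT; vc=[]
#2 0xad→b21/s1 L1-HIT; vc=[]
#3 0xeb→b29/s1 MISS; vc=[21]
#4 0xa9→b21/s1 VC-HIT; vc=[29]
#5 0xfe→b31/s3 MISS; vc=[29]
#6 0xef→b29/s1 VC-HIT; vc=[21]
#7 0xaf→b21/s1 VC-HIT; vc=[29]
#8 0x5f→b11/s3 MISS; vc=[29,31]
#9 0xcd→b25/s1 MISS; vc=[29,31,21]
#10 0x5b→b11/s3 L1-HIT; vc=[29,31,21]
#11 0xfc→b31/s3 VC-HIT; vc=[29,11,21]

MISSES = 5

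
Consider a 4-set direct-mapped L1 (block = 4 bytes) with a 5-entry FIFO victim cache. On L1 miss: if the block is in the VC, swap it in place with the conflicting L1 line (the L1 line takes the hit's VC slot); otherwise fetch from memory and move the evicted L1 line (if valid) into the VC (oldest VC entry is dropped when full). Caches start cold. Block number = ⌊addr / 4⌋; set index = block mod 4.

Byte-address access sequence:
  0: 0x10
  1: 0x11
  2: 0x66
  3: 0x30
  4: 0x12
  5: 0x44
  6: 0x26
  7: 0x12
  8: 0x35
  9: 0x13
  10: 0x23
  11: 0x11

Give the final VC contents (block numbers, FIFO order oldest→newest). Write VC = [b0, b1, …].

  [0] addr=0x10 blk=4 s=0: MISS | VC []
  [1] addr=0x11 blk=4 s=0: L1-HIT | VC []
  [2] addr=0x66 blk=25 s=1: MISS | VC []
  [3] addr=0x30 blk=12 s=0: MISS | VC [4]
  [4] addr=0x12 blk=4 s=0: VC-HIT | VC [12]
  [5] addr=0x44 blk=17 s=1: MISS | VC [12, 25]
  [6] addr=0x26 blk=9 s=1: MISS | VC [12, 25, 17]
  [7] addr=0x12 blk=4 s=0: L1-HIT | VC [12, 25, 17]
  [8] addr=0x35 blk=13 s=1: MISS | VC [12, 25, 17, 9]
  [9] addr=0x13 blk=4 s=0: L1-HIT | VC [12, 25, 17, 9]
  [10] addr=0x23 blk=8 s=0: MISS | VC [12, 25, 17, 9, 4]
  [11] addr=0x11 blk=4 s=0: VC-HIT | VC [12, 25, 17, 9, 8]

VC = [12, 25, 17, 9, 8]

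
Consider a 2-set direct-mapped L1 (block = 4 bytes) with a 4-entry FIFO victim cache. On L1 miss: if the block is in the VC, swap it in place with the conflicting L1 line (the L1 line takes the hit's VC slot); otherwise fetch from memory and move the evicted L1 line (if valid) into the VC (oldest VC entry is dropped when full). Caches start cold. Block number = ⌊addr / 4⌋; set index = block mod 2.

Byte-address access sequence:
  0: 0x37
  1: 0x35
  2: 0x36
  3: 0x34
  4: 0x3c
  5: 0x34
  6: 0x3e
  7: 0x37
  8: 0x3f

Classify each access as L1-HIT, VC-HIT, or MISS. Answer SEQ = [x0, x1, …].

SEQ = [MISS, L1-HIT, L1-HIT, L1-HIT, MISS, VC-HIT, VC-HIT, VC-HIT, VC-HIT]

#0 0x37→b13/s1 MISS; vc=[]
#1 0x35→b13/s1 L1-HIT; vc=[]
#2 0x36→b13/s1 L1-HIT; vc=[]
#3 0x34→b13/s1 L1-HIT; vc=[]
#4 0x3c→b15/s1 MISS; vc=[13]
#5 0x34→b13/s1 VC-HIT; vc=[15]
#6 0x3e→b15/s1 VC-HIT; vc=[13]
#7 0x37→b13/s1 VC-HIT; vc=[15]
#8 0x3f→b15/s1 VC-HIT; vc=[13]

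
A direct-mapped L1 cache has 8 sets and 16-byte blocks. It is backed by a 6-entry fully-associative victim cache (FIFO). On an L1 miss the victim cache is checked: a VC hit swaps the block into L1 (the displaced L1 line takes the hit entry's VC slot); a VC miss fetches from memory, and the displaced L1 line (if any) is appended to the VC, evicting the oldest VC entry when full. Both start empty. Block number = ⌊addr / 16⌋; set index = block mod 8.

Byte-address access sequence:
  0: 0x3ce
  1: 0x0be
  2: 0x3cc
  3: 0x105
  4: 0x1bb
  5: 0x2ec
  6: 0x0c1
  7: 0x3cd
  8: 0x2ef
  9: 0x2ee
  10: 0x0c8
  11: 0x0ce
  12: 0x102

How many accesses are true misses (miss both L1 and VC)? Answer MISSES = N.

MISSES = 6

#0 0x3ce→b60/s4 MISS; vc=[]
#1 0xbe→b11/s3 MISS; vc=[]
#2 0x3cc→b60/s4 L1-HIT; vc=[]
#3 0x105→b16/s0 MISS; vc=[]
#4 0x1bb→b27/s3 MISS; vc=[11]
#5 0x2ec→b46/s6 MISS; vc=[11]
#6 0xc1→b12/s4 MISS; vc=[11,60]
#7 0x3cd→b60/s4 VC-HIT; vc=[11,12]
#8 0x2ef→b46/s6 L1-HIT; vc=[11,12]
#9 0x2ee→b46/s6 L1-HIT; vc=[11,12]
#10 0xc8→b12/s4 VC-HIT; vc=[11,60]
#11 0xce→b12/s4 L1-HIT; vc=[11,60]
#12 0x102→b16/s0 L1-HIT; vc=[11,60]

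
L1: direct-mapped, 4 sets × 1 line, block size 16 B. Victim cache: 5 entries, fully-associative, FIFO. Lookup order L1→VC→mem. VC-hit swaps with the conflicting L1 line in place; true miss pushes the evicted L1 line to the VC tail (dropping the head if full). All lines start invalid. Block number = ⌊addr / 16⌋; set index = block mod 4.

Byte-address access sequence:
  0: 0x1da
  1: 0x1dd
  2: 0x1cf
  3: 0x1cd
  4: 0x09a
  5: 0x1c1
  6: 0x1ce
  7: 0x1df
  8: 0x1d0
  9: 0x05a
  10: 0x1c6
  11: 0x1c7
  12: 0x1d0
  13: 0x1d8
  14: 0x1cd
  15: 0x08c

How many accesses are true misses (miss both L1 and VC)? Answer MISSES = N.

0: 0x1da (blk 29, set 1) → MISS  vc=[]
1: 0x1dd (blk 29, set 1) → L1-HIT  vc=[]
2: 0x1cf (blk 28, set 0) → MISS  vc=[]
3: 0x1cd (blk 28, set 0) → L1-HIT  vc=[]
4: 0x9a (blk 9, set 1) → MISS  vc=[29]
5: 0x1c1 (blk 28, set 0) → L1-HIT  vc=[29]
6: 0x1ce (blk 28, set 0) → L1-HIT  vc=[29]
7: 0x1df (blk 29, set 1) → VC-HIT  vc=[9]
8: 0x1d0 (blk 29, set 1) → L1-HIT  vc=[9]
9: 0x5a (blk 5, set 1) → MISS  vc=[9, 29]
10: 0x1c6 (blk 28, set 0) → L1-HIT  vc=[9, 29]
11: 0x1c7 (blk 28, set 0) → L1-HIT  vc=[9, 29]
12: 0x1d0 (blk 29, set 1) → VC-HIT  vc=[9, 5]
13: 0x1d8 (blk 29, set 1) → L1-HIT  vc=[9, 5]
14: 0x1cd (blk 28, set 0) → L1-HIT  vc=[9, 5]
15: 0x8c (blk 8, set 0) → MISS  vc=[9, 5, 28]

MISSES = 5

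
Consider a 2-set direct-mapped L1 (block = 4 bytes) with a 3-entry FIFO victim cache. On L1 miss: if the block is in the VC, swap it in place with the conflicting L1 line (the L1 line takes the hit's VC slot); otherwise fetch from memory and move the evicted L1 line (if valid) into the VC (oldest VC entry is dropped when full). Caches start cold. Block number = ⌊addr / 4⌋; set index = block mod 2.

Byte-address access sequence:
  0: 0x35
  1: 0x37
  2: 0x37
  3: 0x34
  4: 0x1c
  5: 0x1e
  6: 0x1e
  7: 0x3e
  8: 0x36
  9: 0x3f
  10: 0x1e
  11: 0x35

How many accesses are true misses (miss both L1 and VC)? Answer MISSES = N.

#0 0x35→b13/s1 MISS; vc=[]
#1 0x37→b13/s1 L1-HIT; vc=[]
#2 0x37→b13/s1 L1-HIT; vc=[]
#3 0x34→b13/s1 L1-HIT; vc=[]
#4 0x1c→b7/s1 MISS; vc=[13]
#5 0x1e→b7/s1 L1-HIT; vc=[13]
#6 0x1e→b7/s1 L1-HIT; vc=[13]
#7 0x3e→b15/s1 MISS; vc=[13,7]
#8 0x36→b13/s1 VC-HIT; vc=[15,7]
#9 0x3f→b15/s1 VC-HIT; vc=[13,7]
#10 0x1e→b7/s1 VC-HIT; vc=[13,15]
#11 0x35→b13/s1 VC-HIT; vc=[7,15]

MISSES = 3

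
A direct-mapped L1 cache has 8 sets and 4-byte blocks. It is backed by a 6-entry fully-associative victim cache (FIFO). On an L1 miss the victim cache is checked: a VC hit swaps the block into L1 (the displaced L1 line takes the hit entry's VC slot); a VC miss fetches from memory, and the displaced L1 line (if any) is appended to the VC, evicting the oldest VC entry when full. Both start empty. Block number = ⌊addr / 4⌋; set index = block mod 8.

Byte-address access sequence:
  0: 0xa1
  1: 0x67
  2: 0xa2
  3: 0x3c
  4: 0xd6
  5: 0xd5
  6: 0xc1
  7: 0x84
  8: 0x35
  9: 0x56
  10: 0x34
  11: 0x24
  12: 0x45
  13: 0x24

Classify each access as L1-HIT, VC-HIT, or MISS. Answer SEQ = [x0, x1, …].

  [0] addr=0xa1 blk=40 s=0: MISS | VC []
  [1] addr=0x67 blk=25 s=1: MISS | VC []
  [2] addr=0xa2 blk=40 s=0: L1-HIT | VC []
  [3] addr=0x3c blk=15 s=7: MISS | VC []
  [4] addr=0xd6 blk=53 s=5: MISS | VC []
  [5] addr=0xd5 blk=53 s=5: L1-HIT | VC []
  [6] addr=0xc1 blk=48 s=0: MISS | VC [40]
  [7] addr=0x84 blk=33 s=1: MISS | VC [40, 25]
  [8] addr=0x35 blk=13 s=5: MISS | VC [40, 25, 53]
  [9] addr=0x56 blk=21 s=5: MISS | VC [40, 25, 53, 13]
  [10] addr=0x34 blk=13 s=5: VC-HIT | VC [40, 25, 53, 21]
  [11] addr=0x24 blk=9 s=1: MISS | VC [40, 25, 53, 21, 33]
  [12] addr=0x45 blk=17 s=1: MISS | VC [40, 25, 53, 21, 33, 9]
  [13] addr=0x24 blk=9 s=1: VC-HIT | VC [40, 25, 53, 21, 33, 17]

SEQ = [MISS, MISS, L1-HIT, MISS, MISS, L1-HIT, MISS, MISS, MISS, MISS, VC-HIT, MISS, MISS, VC-HIT]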